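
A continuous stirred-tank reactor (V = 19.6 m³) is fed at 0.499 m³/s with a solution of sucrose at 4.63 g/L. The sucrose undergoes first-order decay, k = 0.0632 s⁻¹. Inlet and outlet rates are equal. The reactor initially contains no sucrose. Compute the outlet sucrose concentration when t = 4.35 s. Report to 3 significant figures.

0.425 g/L

Accumulation = in − out − consumed: V dC/dt = Q C_in − Q C − k V C.
dC/dt = (Q/V) C_in − (Q/V + k) C; effective rate a = Q/V + k = 0.025459 + 0.0632 = 0.088659 s⁻¹.
C_ss = Q C_in/(Q + kV) = 1.3295 g/L; C(t) = C_ss + (C₀ − C_ss) e^(−a t).
C(4.35) = 1.3295 + (-1.3295)·e^(−0.088659·4.35) = 1.3295 + (-1.3295)·0.68000 = 0.42546 g/L.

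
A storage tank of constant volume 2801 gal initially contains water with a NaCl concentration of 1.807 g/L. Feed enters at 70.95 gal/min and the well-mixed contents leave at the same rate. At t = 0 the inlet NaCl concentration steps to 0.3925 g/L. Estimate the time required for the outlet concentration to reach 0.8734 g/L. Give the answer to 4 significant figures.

42.59 min

Species balance: V dC/dt = Q(C_in − C) ⇒ τ = V/Q = 39.4785 min.
C(t) = C_in + (C₀ − C_in) e^(−t/τ). Set C = 0.8734 and solve for t:
e^(−t/τ) = (C − C_in)/(C₀ − C_in) = (0.8734 − 0.3925)/(1.807 − 0.3925) = 0.339979
t = −τ ln(…) = 39.4785 × 1.07887 = 42.5923 min.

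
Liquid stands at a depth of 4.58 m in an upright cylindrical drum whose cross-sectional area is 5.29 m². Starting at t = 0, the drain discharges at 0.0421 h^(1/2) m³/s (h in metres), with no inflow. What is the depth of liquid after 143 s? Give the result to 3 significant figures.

2.47 m

With no inflow, A dh/dt = −0.0421 √h.
∫ h^(−1/2) dh = −(0.0421/A) ∫ dt, giving 2√h = 2√h₀ − (0.0421/A) t.
√h = √4.58 − 0.0421·143/(2·5.29) = 2.1401 − 0.56903 = 1.5711.
h = 1.5711² = 2.4683 m.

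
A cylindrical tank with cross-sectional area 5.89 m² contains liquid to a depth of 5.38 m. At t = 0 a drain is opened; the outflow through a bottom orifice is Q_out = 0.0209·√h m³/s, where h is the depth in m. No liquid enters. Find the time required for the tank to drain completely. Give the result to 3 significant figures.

1310 s

A dh/dt = −Q_out = −0.0209 √h.
Separate and integrate: 2(√h − √h₀) = −(0.0209/A) t.
Set h = 0: 2√h₀ = (0.0209/A) t_empty ⇒ t_empty = 2A√h₀/0.0209.
t_empty = 2·5.89·√5.38/0.0209 = 11.780·2.3195/0.0209 = 1307.3 s.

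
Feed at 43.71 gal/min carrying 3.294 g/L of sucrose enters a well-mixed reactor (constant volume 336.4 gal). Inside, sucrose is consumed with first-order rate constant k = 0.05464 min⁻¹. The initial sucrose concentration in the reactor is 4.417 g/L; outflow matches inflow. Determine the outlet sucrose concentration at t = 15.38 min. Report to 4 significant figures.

2.442 g/L

Accumulation = in − out − consumed: V dC/dt = Q C_in − Q C − k V C.
dC/dt = (Q/V) C_in − (Q/V + k) C; effective rate a = Q/V + k = 0.129935 + 0.05464 = 0.184575 min⁻¹.
C_ss = Q C_in/(Q + kV) = 2.31887 g/L; C(t) = C_ss + (C₀ − C_ss) e^(−a t).
C(15.38) = 2.31887 + (2.09813)·e^(−0.184575·15.38) = 2.31887 + (2.09813)·0.0584983 = 2.44161 g/L.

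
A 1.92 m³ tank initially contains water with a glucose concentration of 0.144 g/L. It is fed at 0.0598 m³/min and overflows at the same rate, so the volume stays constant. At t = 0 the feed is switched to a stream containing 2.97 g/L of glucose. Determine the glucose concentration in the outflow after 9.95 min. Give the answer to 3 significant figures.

0.897 g/L

Mass balance on the solute (V constant): V dC/dt = Q(C_in − C).
So dC/dt = (C_in − C)/τ with τ = V/Q = 1.92/0.0598 = 32.107 min.
C approaches C_in exponentially: C(t) = C_in + (C₀ − C_in) e^(−t/τ).
C(9.95) = 2.97 + (0.144 − 2.97)·e^(−9.95/32.107) = 2.97 + (-2.8260)·0.73352 = 0.89707 g/L.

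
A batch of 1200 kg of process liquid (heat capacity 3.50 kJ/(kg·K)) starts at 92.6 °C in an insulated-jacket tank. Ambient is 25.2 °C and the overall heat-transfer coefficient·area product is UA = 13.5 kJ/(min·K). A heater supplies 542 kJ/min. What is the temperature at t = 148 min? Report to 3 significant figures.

82.3 °C

M c_p dT/dt = −UA(T − T_amb) + Q̇.
dT/dt = (T_ss − T)/τ with T_ss = T_amb + Q̇/UA = 25.2 + 542/13.5 = 65.348 °C, τ = M c_p/UA = 1200·3.50/13.5 = 311.11 min.
T approaches T_ss exponentially: T(t) = T_ss + (T₀ − T_ss) e^(−t/τ).
T(148) = 65.348 + (27.252)·0.62144 = 82.284 °C.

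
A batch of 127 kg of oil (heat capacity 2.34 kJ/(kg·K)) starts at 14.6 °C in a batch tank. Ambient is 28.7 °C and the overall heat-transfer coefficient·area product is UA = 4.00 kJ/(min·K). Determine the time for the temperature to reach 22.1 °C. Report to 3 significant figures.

Heat balance on the well-mixed liquid: M c_p dT/dt = −UA(T − T_amb).
τ = M c_p/UA = 74.295 min; T_ss = T_amb = 28.700 °C.
T(t) = T_ss + (T₀ − T_ss)e^(−t/τ); set T = 22.1:
t = −τ ln[(T − T_ss)/(T₀ − T_ss)] = −74.295 · ln(0.46809) = 56.398 min.

56.4 min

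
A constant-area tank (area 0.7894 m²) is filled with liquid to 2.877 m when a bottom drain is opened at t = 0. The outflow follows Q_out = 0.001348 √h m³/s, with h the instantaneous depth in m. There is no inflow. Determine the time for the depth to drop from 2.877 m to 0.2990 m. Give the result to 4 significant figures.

1346 s

Accumulation of liquid (constant cross-section A): A dh/dt = −0.001348 √h.
∫ h^(−1/2) dh = −(0.001348/A) ∫ dt, giving 2√h = 2√h₀ − (0.001348/A) t.
t = 2A(√h₀ − √h)/0.001348 = 2·0.7894·(√2.877 − √0.2990)/0.001348
  = 1.57880 × (1.69617 − 0.546809) / 0.001348 = 1346.15 s.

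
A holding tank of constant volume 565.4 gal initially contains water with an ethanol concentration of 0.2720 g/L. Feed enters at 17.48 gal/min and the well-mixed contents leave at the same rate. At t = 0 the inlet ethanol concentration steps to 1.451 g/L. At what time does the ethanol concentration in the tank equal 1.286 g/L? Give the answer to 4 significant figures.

63.61 min

Mass balance on the solute (V constant): V dC/dt = Q(C_in − C), so τ = V/Q = 32.3455 min.
C(t) = C_in + (C₀ − C_in) e^(−t/τ). Set C = 1.286 and solve for t:
e^(−t/τ) = (C − C_in)/(C₀ − C_in) = (1.286 − 1.451)/(0.2720 − 1.451) = 0.139949
t = −τ ln(…) = 32.3455 × 1.96648 = 63.6067 min.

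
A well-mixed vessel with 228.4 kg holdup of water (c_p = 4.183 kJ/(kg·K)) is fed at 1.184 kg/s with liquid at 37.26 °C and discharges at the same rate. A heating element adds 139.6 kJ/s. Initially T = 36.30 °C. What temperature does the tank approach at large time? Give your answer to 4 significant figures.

65.45 °C

Unsteady energy balance on the tank contents: M c_p dT/dt = ṁ c_p (T_in − T) + 139.6.
At steady state dT/dt = 0 ⇒ T_ss = T_in + Q̇/(ṁ c_p) = 37.26 + 139.6/(1.184·4.183) = 65.4468 °C.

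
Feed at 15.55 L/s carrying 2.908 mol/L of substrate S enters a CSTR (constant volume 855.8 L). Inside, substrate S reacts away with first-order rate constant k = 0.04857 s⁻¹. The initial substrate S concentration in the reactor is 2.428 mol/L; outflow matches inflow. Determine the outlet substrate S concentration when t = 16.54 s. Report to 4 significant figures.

Accumulation = in − out − consumed: V dC/dt = Q C_in − Q C − k V C.
dC/dt = (Q/V) C_in − (Q/V + k) C; effective rate a = Q/V + k = 0.0181701 + 0.04857 = 0.0667401 s⁻¹.
C_ss = Q C_in/(Q + kV) = 0.791709 mol/L; C(t) = C_ss + (C₀ − C_ss) e^(−a t).
C(16.54) = 0.791709 + (1.63629)·e^(−0.0667401·16.54) = 0.791709 + (1.63629)·0.331581 = 1.33427 mol/L.

1.334 mol/L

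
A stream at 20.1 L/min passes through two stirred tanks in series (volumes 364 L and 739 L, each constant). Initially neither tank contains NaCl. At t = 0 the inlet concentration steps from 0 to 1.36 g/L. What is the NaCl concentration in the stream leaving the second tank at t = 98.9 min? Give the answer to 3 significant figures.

Time constants: τᵢ = Vᵢ/Q for each well-mixed tank.
τ₁ = 364/20.1 = 18.109 min; τ₂ = 739/20.1 = 36.766 min.
Tank 1: C₁ = C_in(1 − e^(−t/τ₁)). Tank 2 (τ₁ ≠ τ₂): C₂ = C_in[1 − (τ₁ e^(−t/τ₁) − τ₂ e^(−t/τ₂))/(τ₁ − τ₂)].
At t = 98.9: e^(−t/τ₁) = 0.0042483, e^(−t/τ₂) = 0.067883.
C₂ = 1.36·[1 − (18.109·0.0042483 − 36.766·0.067883)/(-18.657)] = 1.36·0.87035 = 1.1837 g/L.

1.18 g/L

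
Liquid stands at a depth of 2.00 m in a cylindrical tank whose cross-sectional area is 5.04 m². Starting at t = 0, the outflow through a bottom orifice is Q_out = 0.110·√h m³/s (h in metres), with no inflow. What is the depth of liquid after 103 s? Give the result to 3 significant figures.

A dh/dt = −Q_out = −0.110 √h.
Separate and integrate: 2(√h − √h₀) = −(0.110/A) t.
√h = √2.00 − 0.110·103/(2·5.04) = 1.4142 − 1.1240 = 0.29021.
h = 0.29021² = 0.084219 m.

0.0842 m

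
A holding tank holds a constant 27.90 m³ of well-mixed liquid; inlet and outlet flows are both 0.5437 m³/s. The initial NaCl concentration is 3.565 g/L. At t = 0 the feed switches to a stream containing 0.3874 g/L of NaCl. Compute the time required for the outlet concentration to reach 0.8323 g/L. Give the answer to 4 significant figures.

100.9 s

Species balance: V dC/dt = Q(C_in − C) ⇒ τ = V/Q = 51.3151 s.
C(t) = C_in + (C₀ − C_in) e^(−t/τ). Set C = 0.8323 and solve for t:
e^(−t/τ) = (C − C_in)/(C₀ − C_in) = (0.8323 − 0.3874)/(3.565 − 0.3874) = 0.140011
t = −τ ln(…) = 51.3151 × 1.96603 = 100.887 s.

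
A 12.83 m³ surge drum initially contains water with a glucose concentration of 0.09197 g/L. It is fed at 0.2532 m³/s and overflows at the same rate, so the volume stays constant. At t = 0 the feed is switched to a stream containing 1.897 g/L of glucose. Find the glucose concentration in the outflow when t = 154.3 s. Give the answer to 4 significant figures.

Species balance on the tank: V dC/dt = Q(C_in − C).
Time constant τ = V/Q = 12.83/0.2532 = 50.6714 s.
C approaches C_in exponentially: C(t) = C_in + (C₀ − C_in) e^(−t/τ).
C(154.3) = 1.897 + (0.09197 − 1.897)·e^(−154.3/50.6714) = 1.897 + (-1.80503)·0.0475911 = 1.81110 g/L.

1.811 g/L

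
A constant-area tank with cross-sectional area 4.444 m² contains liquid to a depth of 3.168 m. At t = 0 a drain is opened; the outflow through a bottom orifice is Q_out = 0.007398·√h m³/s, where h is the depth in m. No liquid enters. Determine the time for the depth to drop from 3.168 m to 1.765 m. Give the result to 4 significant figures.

With no inflow, A dh/dt = −0.007398 √h.
∫ h^(−1/2) dh = −(0.007398/A) ∫ dt, giving 2√h = 2√h₀ − (0.007398/A) t.
t = 2A(√h₀ − √h)/0.007398 = 2·4.444·(√3.168 − √1.765)/0.007398
  = 8.88800 × (1.77989 − 1.32853) / 0.007398 = 542.260 s.

542.3 s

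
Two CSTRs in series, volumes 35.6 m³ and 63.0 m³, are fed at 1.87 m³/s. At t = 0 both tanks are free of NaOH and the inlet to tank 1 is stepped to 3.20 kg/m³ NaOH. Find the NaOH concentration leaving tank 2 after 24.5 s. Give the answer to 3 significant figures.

Time constants: τᵢ = Vᵢ/Q for each well-mixed tank.
τ₁ = 35.6/1.87 = 19.037 s; τ₂ = 63.0/1.87 = 33.690 s.
Solving the cascade with C₁(0)=C₂(0)=0 gives C₂(t) = C_in[1 − (τ₁ e^(−t/τ₁) − τ₂ e^(−t/τ₂))/(τ₁ − τ₂)].
At t = 24.5: e^(−t/τ₁) = 0.27611, e^(−t/τ₂) = 0.48325.
C₂ = 3.20·[1 − (19.037·0.27611 − 33.690·0.48325)/(-14.652)] = 3.20·0.24763 = 0.79241 kg/m³.

0.792 kg/m³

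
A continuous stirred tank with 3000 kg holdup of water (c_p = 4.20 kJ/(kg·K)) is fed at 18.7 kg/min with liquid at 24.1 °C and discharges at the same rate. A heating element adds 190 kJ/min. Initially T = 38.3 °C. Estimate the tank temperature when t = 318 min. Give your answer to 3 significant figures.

M c_p dT/dt = ṁ c_p (T_in − T) + Q̇.
τ = M/ṁ = 160.43 min; T_ss = T_in + Q̇/(ṁ c_p) = 24.1 + 190/(18.7·4.20) = 26.519 °C.
Integrating: T(t) = T_ss + (T₀ − T_ss) e^(−t/τ).
T(318) = 26.519 + (11.781)·e^(−318/160.43) = 26.519 + (11.781)·0.13777 = 28.142 °C.

28.1 °C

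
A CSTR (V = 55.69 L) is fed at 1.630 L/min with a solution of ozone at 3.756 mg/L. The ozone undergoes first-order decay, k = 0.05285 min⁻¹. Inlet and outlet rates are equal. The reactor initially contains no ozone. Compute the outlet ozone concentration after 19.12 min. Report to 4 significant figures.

1.060 mg/L

Accumulation = in − out − consumed: V dC/dt = Q C_in − Q C − k V C.
dC/dt = (Q/V) C_in − (Q/V + k) C; effective rate a = Q/V + k = 0.0292692 + 0.05285 = 0.0821192 min⁻¹.
C_ss = Q C_in/(Q + kV) = 1.33873 mg/L; C(t) = C_ss + (C₀ − C_ss) e^(−a t).
C(19.12) = 1.33873 + (-1.33873)·e^(−0.0821192·19.12) = 1.33873 + (-1.33873)·0.208021 = 1.06024 mg/L.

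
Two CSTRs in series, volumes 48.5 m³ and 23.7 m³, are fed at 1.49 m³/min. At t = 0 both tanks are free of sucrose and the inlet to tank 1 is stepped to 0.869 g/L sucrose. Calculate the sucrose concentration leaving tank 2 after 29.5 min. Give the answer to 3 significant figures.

Each tank obeys Vᵢ dCᵢ/dt = Q(Cᵢ₋₁ − Cᵢ), so τᵢ = Vᵢ/Q.
τ₁ = 48.5/1.49 = 32.550 min; τ₂ = 23.7/1.49 = 15.906 min.
Tank 1: C₁ = C_in(1 − e^(−t/τ₁)). Tank 2 (τ₁ ≠ τ₂): C₂ = C_in[1 − (τ₁ e^(−t/τ₁) − τ₂ e^(−t/τ₂))/(τ₁ − τ₂)].
At t = 29.5: e^(−t/τ₁) = 0.40402, e^(−t/τ₂) = 0.15651.
C₂ = 0.869·[1 − (32.550·0.40402 − 15.906·0.15651)/(16.644)] = 0.869·0.35945 = 0.31236 g/L.

0.312 g/L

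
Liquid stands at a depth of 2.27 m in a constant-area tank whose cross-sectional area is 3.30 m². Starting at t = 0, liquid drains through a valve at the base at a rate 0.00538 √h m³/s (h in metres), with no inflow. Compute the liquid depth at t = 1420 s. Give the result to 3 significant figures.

A dh/dt = −Q_out = −0.00538 √h.
Separate and integrate: 2(√h − √h₀) = −(0.00538/A) t.
√h = √2.27 − 0.00538·1420/(2·3.30) = 1.5067 − 1.1575 = 0.34914.
h = 0.34914² = 0.12190 m.

0.122 m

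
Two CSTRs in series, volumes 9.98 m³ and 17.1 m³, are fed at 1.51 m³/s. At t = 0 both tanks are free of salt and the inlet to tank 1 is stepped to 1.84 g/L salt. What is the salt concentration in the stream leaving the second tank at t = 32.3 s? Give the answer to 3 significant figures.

Time constants: τᵢ = Vᵢ/Q for each well-mixed tank.
τ₁ = 9.98/1.51 = 6.6093 s; τ₂ = 17.1/1.51 = 11.325 s.
Solving the cascade with C₁(0)=C₂(0)=0 gives C₂(t) = C_in[1 − (τ₁ e^(−t/τ₁) − τ₂ e^(−t/τ₂))/(τ₁ − τ₂)].
At t = 32.3: e^(−t/τ₁) = 0.0075435, e^(−t/τ₂) = 0.057716.
C₂ = 1.84·[1 − (6.6093·0.0075435 − 11.325·0.057716)/(-4.7152)] = 1.84·0.87196 = 1.6044 g/L.

1.60 g/L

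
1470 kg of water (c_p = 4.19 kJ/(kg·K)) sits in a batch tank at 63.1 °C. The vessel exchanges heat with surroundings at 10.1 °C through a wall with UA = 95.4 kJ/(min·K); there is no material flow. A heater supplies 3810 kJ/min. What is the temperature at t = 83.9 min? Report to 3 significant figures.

53.6 °C

M c_p dT/dt = −UA(T − T_amb) + Q̇.
dT/dt = (T_ss − T)/τ with T_ss = T_amb + Q̇/UA = 10.1 + 3810/95.4 = 50.037 °C, τ = M c_p/UA = 1470·4.19/95.4 = 64.563 min.
Solution: T(t) = T_ss + (T₀ − T_ss) e^(−t/τ).
T(83.9) = 50.037 + (13.063)·0.27267 = 53.599 °C.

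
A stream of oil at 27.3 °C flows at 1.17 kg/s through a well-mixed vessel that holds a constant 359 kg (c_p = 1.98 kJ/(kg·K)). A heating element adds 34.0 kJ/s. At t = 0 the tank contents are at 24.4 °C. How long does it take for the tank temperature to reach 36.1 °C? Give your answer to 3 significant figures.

First-law balance (no shaft work): M c_p dT/dt = ṁ c_p (T_in − T) + 34.0.
τ = M/ṁ = 306.84 s; T_ss = T_in + Q̇/(ṁ c_p) = 41.977 °C.
T(t) = T_ss + (T₀ − T_ss) e^(−t/τ). Set T = 36.1:
e^(−t/τ) = (36.1 − 41.977)/(24.4 − 41.977) = 0.33435
t = −306.84 · ln(0.33435) = 336.17 s.

336 s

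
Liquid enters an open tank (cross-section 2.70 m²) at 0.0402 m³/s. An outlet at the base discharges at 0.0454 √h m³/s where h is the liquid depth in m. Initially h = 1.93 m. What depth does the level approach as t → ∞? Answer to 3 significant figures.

Level balance: A dh/dt = 0.0402 − 0.0454 √h. Setting dh/dt = 0:
Q_in = 0.0454 √h_ss ⇒ √h_ss = 0.0402/0.0454 = 0.88546.
h_ss = 0.88546² = 0.78404 m. (Since h₀ = 1.93 m > h_ss, the level will fall toward this value.)

0.784 m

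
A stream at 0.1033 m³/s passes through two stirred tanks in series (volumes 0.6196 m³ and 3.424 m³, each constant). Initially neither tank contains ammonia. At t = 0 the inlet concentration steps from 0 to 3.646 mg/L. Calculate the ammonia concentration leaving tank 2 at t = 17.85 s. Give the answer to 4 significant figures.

Species balance on tank i: dCᵢ/dt = (Cᵢ₋₁ − Cᵢ)/τᵢ with τᵢ = Vᵢ/Q.
τ₁ = 0.6196/0.1033 = 5.99806 s; τ₂ = 3.424/0.1033 = 33.1462 s.
Solving the cascade with C₁(0)=C₂(0)=0 gives C₂(t) = C_in[1 − (τ₁ e^(−t/τ₁) − τ₂ e^(−t/τ₂))/(τ₁ − τ₂)].
At t = 17.85: e^(−t/τ₁) = 0.0509984, e^(−t/τ₂) = 0.583609.
C₂ = 3.646·[1 − (5.99806·0.0509984 − 33.1462·0.583609)/(-27.1481)] = 3.646·0.298717 = 1.08912 mg/L.

1.089 mg/L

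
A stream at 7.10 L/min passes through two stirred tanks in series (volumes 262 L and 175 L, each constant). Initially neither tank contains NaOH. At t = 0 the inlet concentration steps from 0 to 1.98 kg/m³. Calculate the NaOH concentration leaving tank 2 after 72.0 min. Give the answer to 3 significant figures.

Species balance on tank i: dCᵢ/dt = (Cᵢ₋₁ − Cᵢ)/τᵢ with τᵢ = Vᵢ/Q.
τ₁ = 262/7.10 = 36.901 min; τ₂ = 175/7.10 = 24.648 min.
Tank 1: C₁ = C_in(1 − e^(−t/τ₁)). Tank 2 (τ₁ ≠ τ₂): C₂ = C_in[1 − (τ₁ e^(−t/τ₁) − τ₂ e^(−t/τ₂))/(τ₁ − τ₂)].
At t = 72.0: e^(−t/τ₁) = 0.14211, e^(−t/τ₂) = 0.053872.
C₂ = 1.98·[1 − (36.901·0.14211 − 24.648·0.053872)/(12.254)] = 1.98·0.68040 = 1.3472 kg/m³.

1.35 kg/m³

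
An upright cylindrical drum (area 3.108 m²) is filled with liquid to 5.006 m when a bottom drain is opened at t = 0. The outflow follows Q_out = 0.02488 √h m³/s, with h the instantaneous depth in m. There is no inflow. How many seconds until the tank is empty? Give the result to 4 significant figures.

A dh/dt = −Q_out = −0.02488 √h.
This is separable: 2 d(√h)/dt = −0.02488/A, so √h = √h₀ − (0.02488/(2A)) t.
Tank is empty when √h = 0: t_empty = 2A√h₀/0.02488.
t_empty = 2·3.108·√5.006/0.02488 = 6.21600·2.23741/0.02488 = 558.993 s.

559.0 s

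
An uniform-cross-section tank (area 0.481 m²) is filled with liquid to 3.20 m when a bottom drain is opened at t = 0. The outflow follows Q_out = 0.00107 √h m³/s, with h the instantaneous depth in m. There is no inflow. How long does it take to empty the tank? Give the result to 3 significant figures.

Unsteady balance on liquid volume: A dh/dt = −0.00107 √h.
This is separable: 2 d(√h)/dt = −0.00107/A, so √h = √h₀ − (0.00107/(2A)) t.
Tank is empty when √h = 0: t_empty = 2A√h₀/0.00107.
t_empty = 2·0.481·√3.20/0.00107 = 0.96200·1.7889/0.00107 = 1608.3 s.

1610 s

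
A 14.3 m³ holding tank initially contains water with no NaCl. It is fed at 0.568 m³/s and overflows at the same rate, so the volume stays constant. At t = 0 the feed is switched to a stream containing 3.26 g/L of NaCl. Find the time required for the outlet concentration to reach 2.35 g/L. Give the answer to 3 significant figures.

32.1 s

Accumulation = in − out for the solute gives V dC/dt = Q(C_in − C), so τ = V/Q = 25.176 s.
C(t) = C_in + (C₀ − C_in) e^(−t/τ). Set C = 2.35 and solve for t:
e^(−t/τ) = (C − C_in)/(C₀ − C_in) = (2.35 − 3.26)/(0 − 3.26) = 0.27914
t = −τ ln(…) = 25.176 × 1.2760 = 32.126 s.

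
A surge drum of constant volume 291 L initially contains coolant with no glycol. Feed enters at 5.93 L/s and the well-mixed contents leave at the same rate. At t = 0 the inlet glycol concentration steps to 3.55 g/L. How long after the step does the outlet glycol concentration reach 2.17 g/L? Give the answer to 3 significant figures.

Species balance: V dC/dt = Q(C_in − C) ⇒ τ = V/Q = 49.073 s.
C(t) = C_in + (C₀ − C_in) e^(−t/τ). Set C = 2.17 and solve for t:
e^(−t/τ) = (C − C_in)/(C₀ − C_in) = (2.17 − 3.55)/(0 − 3.55) = 0.38873
t = −τ ln(…) = 49.073 × 0.94486 = 46.367 s.

46.4 s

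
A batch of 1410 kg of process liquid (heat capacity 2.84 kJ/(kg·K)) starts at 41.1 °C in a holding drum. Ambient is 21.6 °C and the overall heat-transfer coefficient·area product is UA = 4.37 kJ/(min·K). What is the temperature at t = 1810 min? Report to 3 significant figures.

24.3 °C

M c_p dT/dt = −UA(T − T_amb).
dT/dt = (T_ss − T)/τ with T_ss = T_amb = 21.600 °C, τ = M c_p/UA = 1410·2.84/4.37 = 916.34 min.
Solution: T(t) = T_ss + (T₀ − T_ss) e^(−t/τ).
T(1810) = 21.600 + (19.500)·0.13873 = 24.305 °C.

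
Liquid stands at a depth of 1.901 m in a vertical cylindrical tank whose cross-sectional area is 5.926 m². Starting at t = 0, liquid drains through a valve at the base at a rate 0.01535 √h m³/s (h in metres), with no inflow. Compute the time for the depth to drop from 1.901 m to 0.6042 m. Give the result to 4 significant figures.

464.4 s

With no inflow, A dh/dt = −0.01535 √h.
∫ h^(−1/2) dh = −(0.01535/A) ∫ dt, giving 2√h = 2√h₀ − (0.01535/A) t.
t = 2A(√h₀ − √h)/0.01535 = 2·5.926·(√1.901 − √0.6042)/0.01535
  = 11.8520 × (1.37877 − 0.777303) / 0.01535 = 464.401 s.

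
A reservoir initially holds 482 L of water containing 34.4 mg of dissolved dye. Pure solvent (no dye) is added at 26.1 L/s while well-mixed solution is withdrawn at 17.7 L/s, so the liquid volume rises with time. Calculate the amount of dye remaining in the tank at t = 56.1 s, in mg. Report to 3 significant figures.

Total volume: dV/dt = Q_in − Q_out = 8.4000 L/s, so V(t) = 482 + 8.4000 t and V(56.1) = 953.24 L.
No dye enters, so dm/dt = −Q_out · (m/V).
dm/m = −Q_out dt/(V₀ + 8.4000 t); integrating gives ln(m/m₀) = −(Q_out/(Q_in−Q_out)) ln(V/V₀).
m = m₀ (V₀/V)^(Q_out/(Q_in−Q_out)) = 34.4 × (482/953.24)^(2.1071) = 8.1756 mg.

8.18 mg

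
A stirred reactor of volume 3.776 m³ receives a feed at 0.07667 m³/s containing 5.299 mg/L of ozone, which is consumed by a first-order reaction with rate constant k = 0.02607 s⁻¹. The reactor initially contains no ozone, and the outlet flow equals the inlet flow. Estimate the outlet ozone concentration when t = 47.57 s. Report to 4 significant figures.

Accumulation = in − out − consumed: V dC/dt = Q C_in − Q C − k V C.
dC/dt = (Q/V) C_in − (Q/V + k) C; effective rate a = Q/V + k = 0.0203046 + 0.02607 = 0.0463746 s⁻¹.
C_ss = Q C_in/(Q + kV) = 2.32011 mg/L; C(t) = C_ss + (C₀ − C_ss) e^(−a t).
C(47.57) = 2.32011 + (-2.32011)·e^(−0.0463746·47.57) = 2.32011 + (-2.32011)·0.110136 = 2.06458 mg/L.

2.065 mg/L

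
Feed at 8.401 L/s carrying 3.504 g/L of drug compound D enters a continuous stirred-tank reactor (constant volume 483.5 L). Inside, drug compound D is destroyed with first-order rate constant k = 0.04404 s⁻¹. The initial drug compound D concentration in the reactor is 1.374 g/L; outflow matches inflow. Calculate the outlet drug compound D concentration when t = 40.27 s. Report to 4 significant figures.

Accumulation = in − out − consumed: V dC/dt = Q C_in − Q C − k V C.
dC/dt = (Q/V) C_in − (Q/V + k) C; effective rate a = Q/V + k = 0.0173754 + 0.04404 = 0.0614154 s⁻¹.
C_ss = Q C_in/(Q + kV) = 0.991337 g/L; C(t) = C_ss + (C₀ − C_ss) e^(−a t).
C(40.27) = 0.991337 + (0.382663)·e^(−0.0614154·40.27) = 0.991337 + (0.382663)·0.0843148 = 1.02360 g/L.

1.024 g/L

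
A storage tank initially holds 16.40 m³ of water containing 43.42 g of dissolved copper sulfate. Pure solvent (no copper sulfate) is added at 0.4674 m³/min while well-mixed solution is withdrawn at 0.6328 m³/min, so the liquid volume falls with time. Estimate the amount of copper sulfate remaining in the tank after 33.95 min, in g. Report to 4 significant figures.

Let m(t) be the amount of copper sulfate. Volume: V(t) = V₀ + (Q_in − Q_out) t = 16.40 − 0.165400 t; V(33.95) = 10.7847 m³.
Solute balance: dm/dt = 0 − Q_out C = −Q_out m/V(t).
dm/m = −Q_out dt/(V₀ − 0.165400 t); integrating gives ln(m/m₀) = −(Q_out/(Q_in−Q_out)) ln(V/V₀).
m = m₀ (V₀/V)^(Q_out/(Q_in−Q_out)) = 43.42 × (16.40/10.7847)^(-3.82588) = 8.73451 g.

8.735 g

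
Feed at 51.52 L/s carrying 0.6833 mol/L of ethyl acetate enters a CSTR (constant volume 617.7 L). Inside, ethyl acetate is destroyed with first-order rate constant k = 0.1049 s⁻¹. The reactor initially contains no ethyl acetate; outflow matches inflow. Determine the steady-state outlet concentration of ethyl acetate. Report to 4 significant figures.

0.3027 mol/L

Accumulation = in − out − consumed: V dC/dt = Q C_in − Q C − k V C.
Steady state (dC/dt = 0): C_ss = Q C_in/(Q + kV) = C_in/(1 + kV/Q).
C_ss = 51.52·0.6833/(51.52 + 0.1049·617.7) = 35.2036/116.317 = 0.302653 mol/L.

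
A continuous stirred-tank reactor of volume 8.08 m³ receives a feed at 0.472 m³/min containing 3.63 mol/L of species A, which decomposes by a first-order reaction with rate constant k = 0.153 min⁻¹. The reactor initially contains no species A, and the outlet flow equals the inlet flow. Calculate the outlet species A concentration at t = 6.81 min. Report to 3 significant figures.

0.765 mol/L

V dC/dt = Q(C_in − C) − k V C.
This is linear with rate a = Q/V + k = 0.21142 min⁻¹.
C_ss = Q C_in/(Q + kV) = 1.0030 mol/L; C(t) = C_ss + (C₀ − C_ss) e^(−a t).
C(6.81) = 1.0030 + (-1.0030)·e^(−0.21142·6.81) = 1.0030 + (-1.0030)·0.23699 = 0.76530 mol/L.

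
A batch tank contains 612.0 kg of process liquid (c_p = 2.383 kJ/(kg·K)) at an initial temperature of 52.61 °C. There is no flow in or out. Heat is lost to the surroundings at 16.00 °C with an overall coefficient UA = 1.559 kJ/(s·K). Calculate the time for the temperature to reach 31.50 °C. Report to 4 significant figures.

Lumped-capacitance energy balance: M c_p dT/dt = UA(T_amb − T).
τ = M c_p/UA = 935.469 s; T_ss = T_amb = 16.0000 °C.
T(t) = T_ss + (T₀ − T_ss)e^(−t/τ); set T = 31.50:
t = −τ ln[(T − T_ss)/(T₀ − T_ss)] = −935.469 · ln(0.423382) = 804.018 s.

804.0 s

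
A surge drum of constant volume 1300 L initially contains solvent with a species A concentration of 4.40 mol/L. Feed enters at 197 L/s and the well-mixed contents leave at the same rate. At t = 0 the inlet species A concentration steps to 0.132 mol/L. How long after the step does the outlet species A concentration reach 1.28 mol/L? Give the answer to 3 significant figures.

Unsteady species balance (constant V, well mixed): V dC/dt = Q(C_in − C), so τ = V/Q = 6.5990 s.
C(t) = C_in + (C₀ − C_in) e^(−t/τ). Set C = 1.28 and solve for t:
e^(−t/τ) = (C − C_in)/(C₀ − C_in) = (1.28 − 0.132)/(4.40 − 0.132) = 0.26898
t = −τ ln(…) = 6.5990 × 1.3131 = 8.6653 s.

8.67 s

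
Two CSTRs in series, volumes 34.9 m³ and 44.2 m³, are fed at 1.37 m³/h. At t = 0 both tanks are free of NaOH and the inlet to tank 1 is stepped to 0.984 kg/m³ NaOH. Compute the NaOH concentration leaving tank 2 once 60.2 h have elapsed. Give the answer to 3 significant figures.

0.608 kg/m³

Time constants: τᵢ = Vᵢ/Q for each well-mixed tank.
τ₁ = 34.9/1.37 = 25.474 h; τ₂ = 44.2/1.37 = 32.263 h.
Solving the cascade with C₁(0)=C₂(0)=0 gives C₂(t) = C_in[1 − (τ₁ e^(−t/τ₁) − τ₂ e^(−t/τ₂))/(τ₁ − τ₂)].
At t = 60.2: e^(−t/τ₁) = 0.094123, e^(−t/τ₂) = 0.15475.
C₂ = 0.984·[1 − (25.474·0.094123 − 32.263·0.15475)/(-6.7883)] = 0.984·0.61772 = 0.60784 kg/m³.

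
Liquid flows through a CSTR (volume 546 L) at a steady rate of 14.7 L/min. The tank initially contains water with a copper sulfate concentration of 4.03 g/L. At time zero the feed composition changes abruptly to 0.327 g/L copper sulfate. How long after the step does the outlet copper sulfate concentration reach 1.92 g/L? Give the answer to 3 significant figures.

Species balance on the tank: V dC/dt = Q(C_in − C), so τ = V/Q = 37.143 min.
C(t) = C_in + (C₀ − C_in) e^(−t/τ). Set C = 1.92 and solve for t:
e^(−t/τ) = (C − C_in)/(C₀ − C_in) = (1.92 − 0.327)/(4.03 − 0.327) = 0.43019
t = −τ ln(…) = 37.143 × 0.84352 = 31.331 min.

31.3 min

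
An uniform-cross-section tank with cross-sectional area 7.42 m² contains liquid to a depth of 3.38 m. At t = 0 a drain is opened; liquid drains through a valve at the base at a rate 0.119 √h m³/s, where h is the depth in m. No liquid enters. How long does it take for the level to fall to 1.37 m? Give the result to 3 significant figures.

A dh/dt = −Q_out = −0.119 √h.
∫ h^(−1/2) dh = −(0.119/A) ∫ dt, giving 2√h = 2√h₀ − (0.119/A) t.
t = 2A(√h₀ − √h)/0.119 = 2·7.42·(√3.38 − √1.37)/0.119
  = 14.840 × (1.8385 − 1.1705) / 0.119 = 83.304 s.

83.3 s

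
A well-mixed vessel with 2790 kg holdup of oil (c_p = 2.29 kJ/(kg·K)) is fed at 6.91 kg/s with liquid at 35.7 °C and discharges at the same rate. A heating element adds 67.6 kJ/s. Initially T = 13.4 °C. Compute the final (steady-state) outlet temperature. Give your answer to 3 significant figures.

40.0 °C

M c_p dT/dt = ṁ c_p (T_in − T) + Q̇.
At steady state dT/dt = 0 ⇒ T_ss = T_in + Q̇/(ṁ c_p) = 35.7 + 67.6/(6.91·2.29) = 39.972 °C.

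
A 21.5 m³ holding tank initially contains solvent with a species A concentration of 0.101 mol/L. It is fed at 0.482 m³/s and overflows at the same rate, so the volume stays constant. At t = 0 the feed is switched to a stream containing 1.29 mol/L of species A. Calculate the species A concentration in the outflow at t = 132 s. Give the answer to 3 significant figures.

1.23 mol/L

Unsteady species balance (constant V, well mixed): V dC/dt = Q(C_in − C).
Time constant τ = V/Q = 21.5/0.482 = 44.606 s.
Solution: C(t) = C_in + (C₀ − C_in) e^(−t/τ).
C(132) = 1.29 + (0.101 − 1.29)·e^(−132/44.606) = 1.29 + (-1.1890)·0.051857 = 1.2283 mol/L.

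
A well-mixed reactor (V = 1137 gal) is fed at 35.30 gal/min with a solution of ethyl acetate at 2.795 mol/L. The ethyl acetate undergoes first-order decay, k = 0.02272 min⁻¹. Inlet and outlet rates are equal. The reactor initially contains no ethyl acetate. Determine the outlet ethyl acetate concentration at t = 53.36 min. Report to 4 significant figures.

Accumulation = in − out − consumed: V dC/dt = Q C_in − Q C − k V C.
dC/dt = (Q/V) C_in − (Q/V + k) C; effective rate a = Q/V + k = 0.0310466 + 0.02272 = 0.0537666 min⁻¹.
C_ss = Q C_in/(Q + kV) = 1.61393 mol/L; C(t) = C_ss + (C₀ − C_ss) e^(−a t).
C(53.36) = 1.61393 + (-1.61393)·e^(−0.0537666·53.36) = 1.61393 + (-1.61393)·0.0567564 = 1.52232 mol/L.

1.522 mol/L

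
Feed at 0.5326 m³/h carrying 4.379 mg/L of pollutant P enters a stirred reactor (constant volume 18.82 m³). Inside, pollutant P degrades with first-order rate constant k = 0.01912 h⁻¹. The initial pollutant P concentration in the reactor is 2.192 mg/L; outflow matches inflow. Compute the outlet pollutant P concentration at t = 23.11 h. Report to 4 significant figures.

2.473 mg/L

Species balance: V dC/dt = Q C_in − Q C − k V C.
dC/dt = (Q/V) C_in − (Q/V + k) C; effective rate a = Q/V + k = 0.0282997 + 0.01912 = 0.0474197 h⁻¹.
C_ss = Q C_in/(Q + kV) = 2.61335 mg/L; C(t) = C_ss + (C₀ − C_ss) e^(−a t).
C(23.11) = 2.61335 + (-0.421352)·e^(−0.0474197·23.11) = 2.61335 + (-0.421352)·0.334249 = 2.47252 mg/L.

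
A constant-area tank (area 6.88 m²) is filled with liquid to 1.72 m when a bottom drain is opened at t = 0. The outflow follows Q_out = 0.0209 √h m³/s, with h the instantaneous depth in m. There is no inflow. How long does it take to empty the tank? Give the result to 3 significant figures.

A dh/dt = −Q_out = −0.0209 √h.
∫ h^(−1/2) dh = −(0.0209/A) ∫ dt, giving 2√h = 2√h₀ − (0.0209/A) t.
Tank is empty when √h = 0: t_empty = 2A√h₀/0.0209.
t_empty = 2·6.88·√1.72/0.0209 = 13.760·1.3115/0.0209 = 863.45 s.

863 s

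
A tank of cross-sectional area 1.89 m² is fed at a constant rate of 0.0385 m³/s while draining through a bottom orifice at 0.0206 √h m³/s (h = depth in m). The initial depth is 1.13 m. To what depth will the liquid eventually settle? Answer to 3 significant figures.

Level balance: A dh/dt = 0.0385 − 0.0206 √h. Setting dh/dt = 0:
Q_in = 0.0206 √h_ss ⇒ √h_ss = 0.0385/0.0206 = 1.8689.
h_ss = 1.8689² = 3.4929 m. (Since h₀ = 1.13 m < h_ss, the level will rise toward this value.)

3.49 m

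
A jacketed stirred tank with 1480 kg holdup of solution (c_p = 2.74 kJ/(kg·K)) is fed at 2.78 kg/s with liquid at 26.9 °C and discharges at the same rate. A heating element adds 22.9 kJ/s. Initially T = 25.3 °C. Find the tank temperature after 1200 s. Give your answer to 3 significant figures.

29.4 °C

First-law balance (no shaft work): M c_p dT/dt = ṁ c_p (T_in − T) + 22.9.
Rearrange: dT/dt = (T_ss − T)/τ with τ = M/ṁ = 532.37 s and T_ss = T_in + Q̇/(ṁ c_p) = 29.906 °C.
T approaches T_ss exponentially: T(t) = T_ss + (T₀ − T_ss) e^(−t/τ).
T(1200) = 29.906 + (-4.6064)·e^(−1200/532.37) = 29.906 + (-4.6064)·0.10497 = 29.423 °C.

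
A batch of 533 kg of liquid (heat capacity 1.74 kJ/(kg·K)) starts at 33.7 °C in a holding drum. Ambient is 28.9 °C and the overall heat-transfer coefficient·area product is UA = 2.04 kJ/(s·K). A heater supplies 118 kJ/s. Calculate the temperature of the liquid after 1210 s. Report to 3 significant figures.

Lumped-capacitance energy balance: M c_p dT/dt = UA(T_amb − T) + Q̇.
dT/dt = (T_ss − T)/τ with T_ss = T_amb + Q̇/UA = 28.9 + 118/2.04 = 86.743 °C, τ = M c_p/UA = 533·1.74/2.04 = 454.62 s.
Integrating: T(t) = T_ss + (T₀ − T_ss) e^(−t/τ).
T(1210) = 86.743 + (-53.043)·0.069838 = 83.039 °C.

83.0 °C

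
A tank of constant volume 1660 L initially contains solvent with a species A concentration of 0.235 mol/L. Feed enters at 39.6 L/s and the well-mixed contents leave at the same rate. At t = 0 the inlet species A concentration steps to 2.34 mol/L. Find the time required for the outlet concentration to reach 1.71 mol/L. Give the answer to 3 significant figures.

50.6 s

Species balance: V dC/dt = Q(C_in − C) ⇒ τ = V/Q = 41.919 s.
C(t) = C_in + (C₀ − C_in) e^(−t/τ). Set C = 1.71 and solve for t:
e^(−t/τ) = (C − C_in)/(C₀ − C_in) = (1.71 − 2.34)/(0.235 − 2.34) = 0.29929
t = −τ ln(…) = 41.919 × 1.2064 = 50.569 s.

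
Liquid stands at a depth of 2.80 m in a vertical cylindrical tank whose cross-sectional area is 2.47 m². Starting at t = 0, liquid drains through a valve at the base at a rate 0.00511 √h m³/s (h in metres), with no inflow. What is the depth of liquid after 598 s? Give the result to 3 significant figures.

Unsteady balance on liquid volume: A dh/dt = −0.00511 √h.
∫ h^(−1/2) dh = −(0.00511/A) ∫ dt, giving 2√h = 2√h₀ − (0.00511/A) t.
√h = √2.80 − 0.00511·598/(2·2.47) = 1.6733 − 0.61858 = 1.0547.
h = 1.0547² = 1.1125 m.

1.11 m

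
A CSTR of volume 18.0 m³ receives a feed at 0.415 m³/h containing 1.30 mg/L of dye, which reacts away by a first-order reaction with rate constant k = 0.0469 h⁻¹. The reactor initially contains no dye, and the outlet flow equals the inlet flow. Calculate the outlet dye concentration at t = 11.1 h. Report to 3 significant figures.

0.231 mg/L

V dC/dt = Q(C_in − C) − k V C.
dC/dt = (Q/V) C_in − (Q/V + k) C; effective rate a = Q/V + k = 0.023056 + 0.0469 = 0.069956 h⁻¹.
C_ss = Q C_in/(Q + kV) = 0.42845 mg/L; C(t) = C_ss + (C₀ − C_ss) e^(−a t).
C(11.1) = 0.42845 + (-0.42845)·e^(−0.069956·11.1) = 0.42845 + (-0.42845)·0.46001 = 0.23136 mg/L.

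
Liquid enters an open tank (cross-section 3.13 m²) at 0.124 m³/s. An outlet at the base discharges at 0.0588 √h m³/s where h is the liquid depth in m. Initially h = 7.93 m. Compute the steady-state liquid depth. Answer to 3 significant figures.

Mass balance (ρ constant): A dh/dt = Q_in − 0.0588 √h. At steady state dh/dt = 0:
Q_in = 0.0588 √h_ss ⇒ √h_ss = 0.124/0.0588 = 2.1088.
h_ss = 2.1088² = 4.4472 m. (Since h₀ = 7.93 m > h_ss, the level will fall toward this value.)

4.45 m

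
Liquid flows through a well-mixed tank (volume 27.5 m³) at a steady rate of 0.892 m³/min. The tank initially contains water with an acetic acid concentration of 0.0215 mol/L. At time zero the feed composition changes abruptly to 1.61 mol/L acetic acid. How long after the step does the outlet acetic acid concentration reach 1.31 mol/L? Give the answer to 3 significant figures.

Unsteady species balance (constant V, well mixed): V dC/dt = Q(C_in − C), so τ = V/Q = 30.830 min.
C(t) = C_in + (C₀ − C_in) e^(−t/τ). Set C = 1.31 and solve for t:
e^(−t/τ) = (C − C_in)/(C₀ − C_in) = (1.31 − 1.61)/(0.0215 − 1.61) = 0.18886
t = −τ ln(…) = 30.830 × 1.6668 = 51.386 min.

51.4 min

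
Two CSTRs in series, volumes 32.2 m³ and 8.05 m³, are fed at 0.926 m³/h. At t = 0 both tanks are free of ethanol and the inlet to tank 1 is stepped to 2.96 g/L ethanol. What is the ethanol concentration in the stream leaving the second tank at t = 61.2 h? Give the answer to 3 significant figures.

2.28 g/L

Each tank obeys Vᵢ dCᵢ/dt = Q(Cᵢ₋₁ − Cᵢ), so τᵢ = Vᵢ/Q.
τ₁ = 32.2/0.926 = 34.773 h; τ₂ = 8.05/0.926 = 8.6933 h.
Tank 1: C₁ = C_in(1 − e^(−t/τ₁)). Tank 2 (τ₁ ≠ τ₂): C₂ = C_in[1 − (τ₁ e^(−t/τ₁) − τ₂ e^(−t/τ₂))/(τ₁ − τ₂)].
At t = 61.2: e^(−t/τ₁) = 0.17205, e^(−t/τ₂) = 0.00087621.
C₂ = 2.96·[1 − (34.773·0.17205 − 8.6933·0.00087621)/(26.080)] = 2.96·0.77089 = 2.2818 g/L.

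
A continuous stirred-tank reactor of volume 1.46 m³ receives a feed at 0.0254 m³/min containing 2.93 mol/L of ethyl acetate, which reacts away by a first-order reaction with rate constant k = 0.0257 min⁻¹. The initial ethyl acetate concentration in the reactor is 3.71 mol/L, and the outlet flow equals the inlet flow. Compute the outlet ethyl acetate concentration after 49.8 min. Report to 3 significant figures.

1.48 mol/L

Species balance: V dC/dt = Q C_in − Q C − k V C.
This is linear with rate a = Q/V + k = 0.043097 min⁻¹.
C_ss = Q C_in/(Q + kV) = 1.1828 mol/L; C(t) = C_ss + (C₀ − C_ss) e^(−a t).
C(49.8) = 1.1828 + (2.5272)·e^(−0.043097·49.8) = 1.1828 + (2.5272)·0.11692 = 1.4783 mol/L.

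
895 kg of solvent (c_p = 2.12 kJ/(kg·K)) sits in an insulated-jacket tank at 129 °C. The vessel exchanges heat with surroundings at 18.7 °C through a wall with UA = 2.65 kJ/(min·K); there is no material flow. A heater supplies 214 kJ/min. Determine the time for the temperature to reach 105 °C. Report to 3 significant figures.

1200 min

Lumped-capacitance energy balance: M c_p dT/dt = UA(T_amb − T) + Q̇.
τ = M c_p/UA = 716.00 min; T_ss = T_amb + Q̇/UA = 18.7 + 214/2.65 = 99.455 °C.
T(t) = T_ss + (T₀ − T_ss)e^(−t/τ); set T = 105:
t = −τ ln[(T − T_ss)/(T₀ − T_ss)] = −716.00 · ln(0.18769) = 1197.9 min.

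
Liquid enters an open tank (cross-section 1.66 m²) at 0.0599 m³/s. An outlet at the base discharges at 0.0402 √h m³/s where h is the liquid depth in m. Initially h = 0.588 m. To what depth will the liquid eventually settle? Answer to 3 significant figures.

2.22 m

Volume balance on the tank: A dh/dt = Q_in − 0.0402 √h. At steady state dh/dt = 0:
Q_in = 0.0402 √h_ss ⇒ √h_ss = 0.0599/0.0402 = 1.4900.
h_ss = 1.4900² = 2.2202 m. (Since h₀ = 0.588 m < h_ss, the level will rise toward this value.)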